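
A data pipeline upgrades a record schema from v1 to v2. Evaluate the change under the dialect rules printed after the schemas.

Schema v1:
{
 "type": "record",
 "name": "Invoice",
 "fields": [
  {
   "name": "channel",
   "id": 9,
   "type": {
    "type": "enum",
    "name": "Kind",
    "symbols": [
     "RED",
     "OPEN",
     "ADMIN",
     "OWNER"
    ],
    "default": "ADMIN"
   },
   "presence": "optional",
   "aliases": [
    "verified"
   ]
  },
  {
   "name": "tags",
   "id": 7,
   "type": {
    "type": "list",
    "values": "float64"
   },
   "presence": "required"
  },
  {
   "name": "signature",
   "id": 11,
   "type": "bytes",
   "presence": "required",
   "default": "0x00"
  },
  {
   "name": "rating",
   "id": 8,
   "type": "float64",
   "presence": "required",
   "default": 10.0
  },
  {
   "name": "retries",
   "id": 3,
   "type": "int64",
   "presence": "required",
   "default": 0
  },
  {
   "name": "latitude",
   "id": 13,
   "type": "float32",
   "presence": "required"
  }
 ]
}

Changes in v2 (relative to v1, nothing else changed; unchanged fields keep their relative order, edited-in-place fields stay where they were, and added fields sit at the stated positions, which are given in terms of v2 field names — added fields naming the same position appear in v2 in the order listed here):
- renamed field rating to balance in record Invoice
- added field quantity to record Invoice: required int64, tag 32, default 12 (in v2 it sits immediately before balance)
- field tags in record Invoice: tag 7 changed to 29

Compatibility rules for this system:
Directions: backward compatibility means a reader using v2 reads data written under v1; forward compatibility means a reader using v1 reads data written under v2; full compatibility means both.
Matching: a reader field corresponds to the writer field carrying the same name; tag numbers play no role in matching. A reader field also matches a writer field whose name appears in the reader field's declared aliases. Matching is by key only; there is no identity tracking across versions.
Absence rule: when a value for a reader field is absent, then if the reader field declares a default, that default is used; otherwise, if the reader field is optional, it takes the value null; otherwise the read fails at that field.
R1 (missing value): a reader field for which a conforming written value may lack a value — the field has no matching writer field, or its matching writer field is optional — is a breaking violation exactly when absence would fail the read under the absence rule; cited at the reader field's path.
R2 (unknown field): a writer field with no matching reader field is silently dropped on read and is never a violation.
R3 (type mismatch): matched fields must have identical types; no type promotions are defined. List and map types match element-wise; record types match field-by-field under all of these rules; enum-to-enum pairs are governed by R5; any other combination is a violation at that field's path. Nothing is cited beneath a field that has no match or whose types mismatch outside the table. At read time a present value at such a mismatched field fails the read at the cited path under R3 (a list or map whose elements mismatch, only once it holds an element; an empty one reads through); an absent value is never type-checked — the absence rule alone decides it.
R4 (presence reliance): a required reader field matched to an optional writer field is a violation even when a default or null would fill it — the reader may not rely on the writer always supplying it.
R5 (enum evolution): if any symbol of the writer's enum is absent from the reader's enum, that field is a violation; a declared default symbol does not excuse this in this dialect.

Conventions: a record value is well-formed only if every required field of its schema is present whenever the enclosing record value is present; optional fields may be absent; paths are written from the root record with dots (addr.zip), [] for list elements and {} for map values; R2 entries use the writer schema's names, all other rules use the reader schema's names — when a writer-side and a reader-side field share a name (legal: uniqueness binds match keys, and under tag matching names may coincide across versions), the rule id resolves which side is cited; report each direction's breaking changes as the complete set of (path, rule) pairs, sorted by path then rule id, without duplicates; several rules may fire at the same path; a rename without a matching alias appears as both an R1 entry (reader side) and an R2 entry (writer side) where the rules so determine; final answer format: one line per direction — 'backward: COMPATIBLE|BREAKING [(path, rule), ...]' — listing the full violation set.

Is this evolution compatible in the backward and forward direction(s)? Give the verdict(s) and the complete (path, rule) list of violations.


backward: COMPATIBLE []; forward: COMPATIBLE []

each type pair in Invoice: writer, then reader
backward pass over Invoice, reader schema v2, writer schema v1:
  channel: paired with writer channel (Kind -> Kind; writer optional)
  tags: paired with writer tags (list<float64> -> list<float64>; writer required)
  signature: paired with writer signature (bytes -> bytes; writer required)
  quantity: no writer-side match
  balance: no writer-side match
  retries: paired with writer retries (int64 -> int64; writer required)
  latitude: paired with writer latitude (float32 -> float32; writer required)
  writer rating: unknown to reader
  nothing fires on Invoice: backward is COMPATIBLE
forward pass over Invoice, reader schema v1, writer schema v2:
  channel: paired with writer channel (Kind -> Kind; writer optional)
  tags: paired with writer tags (list<float64> -> list<float64>; writer required)
  signature: paired with writer signature (bytes -> bytes; writer required)
  rating: no writer-side match
  retries: paired with writer retries (int64 -> int64; writer required)
  latitude: paired with writer latitude (float32 -> float32; writer required)
  writer quantity: unknown to reader
  writer balance: unknown to reader
  nothing fires on Invoice: forward is COMPATIBLE


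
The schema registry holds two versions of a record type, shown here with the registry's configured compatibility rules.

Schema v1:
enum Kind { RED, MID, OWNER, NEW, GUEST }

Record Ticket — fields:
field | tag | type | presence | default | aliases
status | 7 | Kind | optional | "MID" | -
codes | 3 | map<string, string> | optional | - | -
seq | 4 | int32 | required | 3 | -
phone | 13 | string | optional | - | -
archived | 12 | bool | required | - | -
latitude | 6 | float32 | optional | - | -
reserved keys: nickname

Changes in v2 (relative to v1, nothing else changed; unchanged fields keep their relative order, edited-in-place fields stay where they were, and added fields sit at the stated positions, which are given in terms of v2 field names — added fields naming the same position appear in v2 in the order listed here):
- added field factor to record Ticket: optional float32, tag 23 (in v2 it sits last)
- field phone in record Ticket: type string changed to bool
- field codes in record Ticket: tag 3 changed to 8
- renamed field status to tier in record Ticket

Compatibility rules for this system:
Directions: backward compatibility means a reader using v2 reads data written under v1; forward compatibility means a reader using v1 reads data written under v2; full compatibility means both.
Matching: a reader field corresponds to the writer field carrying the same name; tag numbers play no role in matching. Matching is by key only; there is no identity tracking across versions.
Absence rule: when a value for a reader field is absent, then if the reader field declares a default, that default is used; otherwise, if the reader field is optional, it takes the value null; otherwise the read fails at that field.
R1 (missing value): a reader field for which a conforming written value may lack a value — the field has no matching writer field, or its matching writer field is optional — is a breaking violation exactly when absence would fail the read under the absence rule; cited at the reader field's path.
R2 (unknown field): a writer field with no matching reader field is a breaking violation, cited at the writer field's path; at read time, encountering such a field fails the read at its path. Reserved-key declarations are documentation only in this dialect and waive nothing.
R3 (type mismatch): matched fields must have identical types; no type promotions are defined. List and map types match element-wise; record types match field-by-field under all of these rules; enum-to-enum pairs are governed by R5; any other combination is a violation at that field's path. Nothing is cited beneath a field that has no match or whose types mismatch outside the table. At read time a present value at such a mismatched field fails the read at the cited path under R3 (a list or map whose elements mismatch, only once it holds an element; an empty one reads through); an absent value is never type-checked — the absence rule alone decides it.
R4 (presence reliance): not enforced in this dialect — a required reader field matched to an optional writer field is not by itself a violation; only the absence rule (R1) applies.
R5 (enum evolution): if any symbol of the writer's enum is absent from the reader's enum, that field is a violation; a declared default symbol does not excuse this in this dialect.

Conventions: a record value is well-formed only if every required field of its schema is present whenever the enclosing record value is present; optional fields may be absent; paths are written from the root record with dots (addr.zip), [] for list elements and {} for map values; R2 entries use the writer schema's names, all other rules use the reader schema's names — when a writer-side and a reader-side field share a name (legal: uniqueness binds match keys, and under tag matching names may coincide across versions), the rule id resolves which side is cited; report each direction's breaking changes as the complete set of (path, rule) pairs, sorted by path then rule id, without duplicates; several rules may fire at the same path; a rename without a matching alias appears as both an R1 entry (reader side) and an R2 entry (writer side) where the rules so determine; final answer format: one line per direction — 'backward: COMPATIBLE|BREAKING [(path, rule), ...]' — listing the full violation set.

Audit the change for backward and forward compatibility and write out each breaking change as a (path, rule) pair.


each type pair in Ticket: writer, then reader
backward pass over Ticket, reader schema v2, writer schema v1:
  tier: no writer-side match
  codes <- codes (map<string, string> -> map<string, string>, writer optional)
  seq <- seq (int32 -> int32, writer required)
  phone <- phone (string -> bool, writer optional)
  archived <- archived (bool -> bool, writer required)
  latitude <- latitude (float32 -> float32, writer optional)
  factor: no writer-side match
  writer field status has no reader counterpart
  rule R3 violated at phone
  rule R2 violated at status
  backward on Ticket therefore BREAKING (2)
forward pass over Ticket, reader schema v1, writer schema v2:
  status: no writer-side match
  codes <- codes (map<string, string> -> map<string, string>, writer optional)
  seq <- seq (int32 -> int32, writer required)
  phone <- phone (bool -> string, writer optional)
  archived <- archived (bool -> bool, writer required)
  latitude <- latitude (float32 -> float32, writer optional)
  writer field tier has no reader counterpart
  writer field factor has no reader counterpart
  rule R2 violated at factor
  rule R3 violated at phone
  rule R2 violated at tier
  forward on Ticket therefore BREAKING (3)

backward: BREAKING [(phone, R3), (status, R2)]; forward: BREAKING [(factor, R2), (phone, R3), (tier, R2)]


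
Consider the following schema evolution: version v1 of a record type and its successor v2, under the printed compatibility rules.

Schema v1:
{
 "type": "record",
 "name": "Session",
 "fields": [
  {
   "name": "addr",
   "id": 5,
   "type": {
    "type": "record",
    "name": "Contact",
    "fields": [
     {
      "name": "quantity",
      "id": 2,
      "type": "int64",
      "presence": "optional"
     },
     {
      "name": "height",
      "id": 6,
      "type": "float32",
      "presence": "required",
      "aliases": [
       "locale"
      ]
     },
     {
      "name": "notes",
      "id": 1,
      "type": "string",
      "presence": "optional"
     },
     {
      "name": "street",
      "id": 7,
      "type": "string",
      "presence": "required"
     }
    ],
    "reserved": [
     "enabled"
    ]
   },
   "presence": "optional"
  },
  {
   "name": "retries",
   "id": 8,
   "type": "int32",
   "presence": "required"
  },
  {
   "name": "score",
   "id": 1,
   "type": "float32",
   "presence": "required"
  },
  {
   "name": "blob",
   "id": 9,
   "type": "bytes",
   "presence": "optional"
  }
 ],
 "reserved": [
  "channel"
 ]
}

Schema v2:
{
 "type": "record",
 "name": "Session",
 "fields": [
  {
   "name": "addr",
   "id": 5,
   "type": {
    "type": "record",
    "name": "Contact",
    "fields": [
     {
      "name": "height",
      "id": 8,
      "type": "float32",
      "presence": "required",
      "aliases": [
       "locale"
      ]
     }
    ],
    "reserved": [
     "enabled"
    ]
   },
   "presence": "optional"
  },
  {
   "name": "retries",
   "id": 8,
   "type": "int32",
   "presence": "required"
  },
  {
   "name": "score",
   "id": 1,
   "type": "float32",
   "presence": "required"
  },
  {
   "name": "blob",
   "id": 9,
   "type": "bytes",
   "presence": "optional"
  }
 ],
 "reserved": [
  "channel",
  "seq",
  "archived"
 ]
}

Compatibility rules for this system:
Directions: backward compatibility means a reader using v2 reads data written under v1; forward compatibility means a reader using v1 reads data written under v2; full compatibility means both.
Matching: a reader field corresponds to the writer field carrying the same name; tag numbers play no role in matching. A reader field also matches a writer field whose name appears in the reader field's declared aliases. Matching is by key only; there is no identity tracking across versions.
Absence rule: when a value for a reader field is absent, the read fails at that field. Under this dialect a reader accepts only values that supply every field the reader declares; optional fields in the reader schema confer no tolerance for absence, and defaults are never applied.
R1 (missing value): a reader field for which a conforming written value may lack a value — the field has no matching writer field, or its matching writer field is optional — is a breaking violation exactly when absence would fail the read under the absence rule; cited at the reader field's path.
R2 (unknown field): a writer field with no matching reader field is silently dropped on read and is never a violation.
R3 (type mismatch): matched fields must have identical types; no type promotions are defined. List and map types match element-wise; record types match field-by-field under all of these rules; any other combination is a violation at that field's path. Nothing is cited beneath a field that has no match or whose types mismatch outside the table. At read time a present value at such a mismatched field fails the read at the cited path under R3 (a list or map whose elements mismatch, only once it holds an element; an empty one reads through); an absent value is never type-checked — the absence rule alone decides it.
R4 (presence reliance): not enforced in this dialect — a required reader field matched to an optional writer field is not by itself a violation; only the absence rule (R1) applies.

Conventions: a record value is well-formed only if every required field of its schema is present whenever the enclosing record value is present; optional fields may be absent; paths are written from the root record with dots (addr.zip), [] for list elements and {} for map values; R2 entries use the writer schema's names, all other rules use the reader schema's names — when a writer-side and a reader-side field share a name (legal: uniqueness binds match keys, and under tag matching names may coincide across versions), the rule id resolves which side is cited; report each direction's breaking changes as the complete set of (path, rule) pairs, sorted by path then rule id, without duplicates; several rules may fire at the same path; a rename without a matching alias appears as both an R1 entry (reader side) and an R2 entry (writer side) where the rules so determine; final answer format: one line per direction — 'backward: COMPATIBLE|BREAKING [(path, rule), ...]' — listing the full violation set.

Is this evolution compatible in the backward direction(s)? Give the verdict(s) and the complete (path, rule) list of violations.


the writer's type comes first in each Session pair
checking backward for Session: reader v2 against writer v1:
  addr: paired with writer addr (Contact -> Contact; writer optional)
  retries: paired with writer retries (int32 -> int32; writer required)
  score: paired with writer score (float32 -> float32; writer required)
  blob: paired with writer blob (bytes -> bytes; writer optional)
  addr.height: paired with writer addr.height (float32 -> float32; writer required)
  leftover writer field: addr.quantity
  leftover writer field: addr.notes
  leftover writer field: addr.street
  violation R1 at addr
  violation R1 at blob
  => 2 violation(s): backward is BREAKING for Session
remaining Session differences; none change what is asked:
  field height in record Contact: tag 6 changed to 8 -> fires no rule on Session, leaving the asked answer as it is
  removed field street from record Contact -> matters only for Session's forward compatibility — outside the asked direction

backward: BREAKING [(addr, R1), (blob, R1)]


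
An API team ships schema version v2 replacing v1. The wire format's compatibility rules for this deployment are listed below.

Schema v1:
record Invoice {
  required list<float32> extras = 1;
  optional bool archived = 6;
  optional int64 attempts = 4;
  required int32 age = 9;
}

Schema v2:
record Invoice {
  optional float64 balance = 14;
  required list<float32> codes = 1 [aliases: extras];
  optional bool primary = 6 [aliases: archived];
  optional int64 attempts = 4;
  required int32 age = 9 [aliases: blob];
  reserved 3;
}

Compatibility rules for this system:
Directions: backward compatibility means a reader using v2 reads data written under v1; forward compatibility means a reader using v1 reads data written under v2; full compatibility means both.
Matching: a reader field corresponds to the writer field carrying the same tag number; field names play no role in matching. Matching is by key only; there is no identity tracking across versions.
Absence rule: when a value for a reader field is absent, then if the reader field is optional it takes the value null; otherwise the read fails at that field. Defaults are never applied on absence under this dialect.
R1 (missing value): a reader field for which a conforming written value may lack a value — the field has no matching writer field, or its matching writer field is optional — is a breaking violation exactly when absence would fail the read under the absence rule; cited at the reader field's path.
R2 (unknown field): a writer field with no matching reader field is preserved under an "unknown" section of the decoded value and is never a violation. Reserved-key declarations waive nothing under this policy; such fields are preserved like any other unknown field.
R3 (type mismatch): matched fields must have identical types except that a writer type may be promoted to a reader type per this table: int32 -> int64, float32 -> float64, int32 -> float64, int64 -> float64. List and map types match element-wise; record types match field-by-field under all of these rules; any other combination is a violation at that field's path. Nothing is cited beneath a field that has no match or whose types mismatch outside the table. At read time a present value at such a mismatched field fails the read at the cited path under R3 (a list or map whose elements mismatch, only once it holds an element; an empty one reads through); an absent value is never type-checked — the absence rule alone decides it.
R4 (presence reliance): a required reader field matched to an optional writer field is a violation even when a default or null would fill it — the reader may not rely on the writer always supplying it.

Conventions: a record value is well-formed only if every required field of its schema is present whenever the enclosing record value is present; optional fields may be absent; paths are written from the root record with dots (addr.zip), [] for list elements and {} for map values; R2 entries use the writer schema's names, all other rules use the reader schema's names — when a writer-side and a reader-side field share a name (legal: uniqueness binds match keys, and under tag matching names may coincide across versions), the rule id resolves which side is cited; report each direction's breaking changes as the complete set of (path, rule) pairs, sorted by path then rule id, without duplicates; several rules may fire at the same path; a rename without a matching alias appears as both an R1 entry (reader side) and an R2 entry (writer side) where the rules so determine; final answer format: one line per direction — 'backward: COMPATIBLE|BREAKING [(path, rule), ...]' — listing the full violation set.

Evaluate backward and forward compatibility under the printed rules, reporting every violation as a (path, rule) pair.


each type pair in Invoice: writer, then reader
backward on Invoice — v2 reading data written by v1:
  balance has no writer counterpart
  list<float32> -> list<float32>, writer required: codes aligns to extras
  bool -> bool, writer optional: primary aligns to archived
  int64 -> int64, writer optional: attempts aligns to attempts
  int32 -> int32, writer required: age aligns to age
  => backward verdict for Invoice: COMPATIBLE, no violations
forward on Invoice — v1 reading data written by v2:
  list<float32> -> list<float32>, writer required: extras aligns to codes
  bool -> bool, writer optional: archived aligns to primary
  int64 -> int64, writer optional: attempts aligns to attempts
  int32 -> int32, writer required: age aligns to age
  leftover writer field: balance
  => forward verdict for Invoice: COMPATIBLE, no violations

backward: COMPATIBLE []; forward: COMPATIBLE []


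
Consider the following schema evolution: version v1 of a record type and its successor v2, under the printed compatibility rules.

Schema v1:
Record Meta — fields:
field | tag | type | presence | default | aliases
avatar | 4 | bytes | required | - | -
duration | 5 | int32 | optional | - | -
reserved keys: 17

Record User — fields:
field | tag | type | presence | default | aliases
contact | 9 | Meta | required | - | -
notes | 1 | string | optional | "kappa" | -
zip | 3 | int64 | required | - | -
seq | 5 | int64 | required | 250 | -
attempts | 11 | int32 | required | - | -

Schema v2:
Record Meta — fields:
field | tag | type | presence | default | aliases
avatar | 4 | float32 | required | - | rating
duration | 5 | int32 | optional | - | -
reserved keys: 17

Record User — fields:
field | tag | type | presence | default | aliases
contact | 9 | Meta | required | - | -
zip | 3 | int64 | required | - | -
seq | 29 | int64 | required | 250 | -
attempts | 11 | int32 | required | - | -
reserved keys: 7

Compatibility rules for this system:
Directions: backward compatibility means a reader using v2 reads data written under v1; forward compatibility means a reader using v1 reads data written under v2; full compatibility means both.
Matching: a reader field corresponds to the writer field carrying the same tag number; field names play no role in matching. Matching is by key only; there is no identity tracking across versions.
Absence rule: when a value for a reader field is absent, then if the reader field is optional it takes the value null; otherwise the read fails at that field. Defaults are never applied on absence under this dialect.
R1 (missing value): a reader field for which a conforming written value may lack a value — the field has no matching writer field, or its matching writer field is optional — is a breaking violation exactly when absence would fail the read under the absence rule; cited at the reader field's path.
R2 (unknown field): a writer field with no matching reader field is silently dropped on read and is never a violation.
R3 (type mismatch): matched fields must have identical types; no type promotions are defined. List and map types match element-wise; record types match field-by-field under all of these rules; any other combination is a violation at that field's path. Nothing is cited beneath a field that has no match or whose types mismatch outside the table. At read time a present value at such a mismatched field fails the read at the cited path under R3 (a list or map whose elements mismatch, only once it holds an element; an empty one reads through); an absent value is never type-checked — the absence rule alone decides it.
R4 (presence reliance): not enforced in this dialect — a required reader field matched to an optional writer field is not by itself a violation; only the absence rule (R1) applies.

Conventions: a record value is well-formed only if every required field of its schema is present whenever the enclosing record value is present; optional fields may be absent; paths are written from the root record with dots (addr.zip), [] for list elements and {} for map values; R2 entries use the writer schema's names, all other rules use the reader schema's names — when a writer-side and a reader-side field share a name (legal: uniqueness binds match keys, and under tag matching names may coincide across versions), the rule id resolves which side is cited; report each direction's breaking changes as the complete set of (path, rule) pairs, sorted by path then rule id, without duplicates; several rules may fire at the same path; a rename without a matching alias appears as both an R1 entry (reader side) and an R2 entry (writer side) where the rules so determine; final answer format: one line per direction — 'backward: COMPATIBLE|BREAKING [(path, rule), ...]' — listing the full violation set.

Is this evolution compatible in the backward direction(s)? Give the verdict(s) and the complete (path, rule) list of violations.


the writer's type comes first in each User pair
backward for User (reader v2, writer v1):
  contact <- contact (Meta -> Meta, writer required)
  zip <- zip (int64 -> int64, writer required)
  seq: no writer match
  attempts <- attempts (int32 -> int32, writer required)
  writer notes: unknown to reader
  writer seq: unknown to reader
  contact.avatar <- contact.avatar (bytes -> float32, writer required)
  contact.duration <- contact.duration (int32 -> int32, writer optional)
  violation R3 at contact.avatar
  violation R1 at seq
  backward on User therefore BREAKING (2)
diffs on User not affecting the asked answer:
  removed field notes from record User -> fires no rule on User, leaving the asked answer as it is

backward: BREAKING [(contact.avatar, R3), (seq, R1)]


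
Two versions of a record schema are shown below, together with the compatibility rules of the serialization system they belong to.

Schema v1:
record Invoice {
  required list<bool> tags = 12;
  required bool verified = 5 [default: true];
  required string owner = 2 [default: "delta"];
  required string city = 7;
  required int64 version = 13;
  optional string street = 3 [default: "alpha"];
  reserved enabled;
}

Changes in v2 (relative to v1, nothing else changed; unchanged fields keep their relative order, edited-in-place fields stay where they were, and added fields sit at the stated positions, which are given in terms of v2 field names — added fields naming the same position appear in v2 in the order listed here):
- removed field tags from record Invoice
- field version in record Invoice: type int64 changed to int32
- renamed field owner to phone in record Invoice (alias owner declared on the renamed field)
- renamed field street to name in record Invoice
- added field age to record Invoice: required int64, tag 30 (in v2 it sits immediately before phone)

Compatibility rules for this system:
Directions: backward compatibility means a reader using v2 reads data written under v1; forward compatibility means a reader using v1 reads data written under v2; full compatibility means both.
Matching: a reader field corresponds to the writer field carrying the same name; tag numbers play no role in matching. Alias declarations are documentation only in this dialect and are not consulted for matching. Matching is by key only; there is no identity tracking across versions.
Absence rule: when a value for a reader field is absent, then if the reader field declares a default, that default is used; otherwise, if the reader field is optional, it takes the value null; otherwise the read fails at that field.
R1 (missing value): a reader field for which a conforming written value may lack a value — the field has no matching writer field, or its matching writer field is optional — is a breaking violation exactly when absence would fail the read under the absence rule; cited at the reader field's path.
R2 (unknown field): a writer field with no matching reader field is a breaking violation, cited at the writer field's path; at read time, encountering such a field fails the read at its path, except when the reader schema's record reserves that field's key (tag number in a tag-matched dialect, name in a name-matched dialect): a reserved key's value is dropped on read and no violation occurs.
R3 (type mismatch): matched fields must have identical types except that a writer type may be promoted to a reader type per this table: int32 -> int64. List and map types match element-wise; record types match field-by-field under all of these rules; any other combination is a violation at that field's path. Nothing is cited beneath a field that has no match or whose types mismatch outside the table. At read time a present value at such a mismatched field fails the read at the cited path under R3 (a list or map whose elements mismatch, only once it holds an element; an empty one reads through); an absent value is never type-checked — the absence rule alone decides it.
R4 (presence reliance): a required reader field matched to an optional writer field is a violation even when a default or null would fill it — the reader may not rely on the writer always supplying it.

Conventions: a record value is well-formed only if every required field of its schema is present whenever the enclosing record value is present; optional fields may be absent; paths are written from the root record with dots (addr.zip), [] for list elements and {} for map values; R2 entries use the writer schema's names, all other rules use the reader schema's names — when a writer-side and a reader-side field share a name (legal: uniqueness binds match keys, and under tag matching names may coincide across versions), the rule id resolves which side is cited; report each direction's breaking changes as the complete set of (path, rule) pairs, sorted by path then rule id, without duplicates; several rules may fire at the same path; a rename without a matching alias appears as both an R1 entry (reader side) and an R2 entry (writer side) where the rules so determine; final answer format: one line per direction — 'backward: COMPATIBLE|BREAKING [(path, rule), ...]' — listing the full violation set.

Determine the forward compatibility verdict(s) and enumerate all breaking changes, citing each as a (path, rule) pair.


forward: BREAKING [(age, R2), (name, R2), (phone, R2), (tags, R1)]

in Invoice below, arrows point writer -> reader
forward for Invoice (reader v1, writer v2):
  tags: no writer match
  verified <- verified (bool -> bool, writer required)
  owner: no writer match
  city <- city (string -> string, writer required)
  version <- version (int32 -> int64, writer required)
  street: no writer match
  writer age: unknown to reader
  writer phone: unknown to reader
  writer name: unknown to reader
  breaking: (age, R2)
  breaking: (name, R2)
  breaking: (phone, R2)
  breaking: (tags, R1)
  => forward verdict for Invoice: BREAKING, 4 violation(s)
the other Invoice changes do not affect what is asked:
  field version in record Invoice: type int64 changed to int32 -> affects backward compatibility only, which is not asked


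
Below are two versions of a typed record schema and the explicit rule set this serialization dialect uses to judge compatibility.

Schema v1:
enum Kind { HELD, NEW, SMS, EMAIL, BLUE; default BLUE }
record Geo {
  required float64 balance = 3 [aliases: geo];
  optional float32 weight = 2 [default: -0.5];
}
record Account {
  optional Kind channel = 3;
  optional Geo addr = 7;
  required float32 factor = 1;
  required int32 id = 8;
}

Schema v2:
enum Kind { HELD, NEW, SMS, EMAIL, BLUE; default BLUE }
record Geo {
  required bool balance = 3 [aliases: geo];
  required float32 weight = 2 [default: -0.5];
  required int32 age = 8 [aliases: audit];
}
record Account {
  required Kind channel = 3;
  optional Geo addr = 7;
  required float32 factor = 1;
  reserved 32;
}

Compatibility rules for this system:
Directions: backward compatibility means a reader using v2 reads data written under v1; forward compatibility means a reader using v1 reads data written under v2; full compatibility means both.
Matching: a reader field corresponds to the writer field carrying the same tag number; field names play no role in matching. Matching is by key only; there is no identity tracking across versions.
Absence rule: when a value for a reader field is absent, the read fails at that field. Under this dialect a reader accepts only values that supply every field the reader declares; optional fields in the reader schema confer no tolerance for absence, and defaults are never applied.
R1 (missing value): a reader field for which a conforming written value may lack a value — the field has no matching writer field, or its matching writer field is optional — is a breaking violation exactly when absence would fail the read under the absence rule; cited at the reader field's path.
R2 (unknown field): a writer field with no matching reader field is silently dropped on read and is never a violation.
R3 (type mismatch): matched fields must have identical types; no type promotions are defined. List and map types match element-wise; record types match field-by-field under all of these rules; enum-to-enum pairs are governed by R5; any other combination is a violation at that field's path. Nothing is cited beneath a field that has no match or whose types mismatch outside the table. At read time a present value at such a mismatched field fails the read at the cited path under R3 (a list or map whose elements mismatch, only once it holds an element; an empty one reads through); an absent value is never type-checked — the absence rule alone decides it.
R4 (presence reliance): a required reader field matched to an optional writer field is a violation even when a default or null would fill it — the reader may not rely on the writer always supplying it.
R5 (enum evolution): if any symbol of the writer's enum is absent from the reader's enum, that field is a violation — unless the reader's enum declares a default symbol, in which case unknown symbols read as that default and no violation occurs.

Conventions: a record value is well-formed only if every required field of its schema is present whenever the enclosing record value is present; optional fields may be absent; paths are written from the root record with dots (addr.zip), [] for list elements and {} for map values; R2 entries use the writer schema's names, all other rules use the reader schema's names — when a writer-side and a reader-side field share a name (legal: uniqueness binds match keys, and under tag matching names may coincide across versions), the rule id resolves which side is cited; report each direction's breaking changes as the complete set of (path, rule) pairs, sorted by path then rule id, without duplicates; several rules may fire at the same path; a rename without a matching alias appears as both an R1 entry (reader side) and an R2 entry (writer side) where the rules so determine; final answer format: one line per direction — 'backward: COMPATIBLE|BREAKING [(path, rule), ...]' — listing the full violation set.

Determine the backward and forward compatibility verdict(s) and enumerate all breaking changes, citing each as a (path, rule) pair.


backward: BREAKING [(addr, R1), (addr.age, R1), (addr.balance, R3), (addr.weight, R1), (addr.weight, R4), (channel, R1), (channel, R4)]; forward: BREAKING [(addr, R1), (addr.balance, R3), (id, R1)]

arrows below run writer -> reader for Account
backward analysis of Account with v2 as reader and v1 as writer:
  channel: Kind -> Kind, writer optional; from channel
  addr: Geo -> Geo, writer optional; from addr
  factor: float32 -> float32, writer required; from factor
  id (writer side), unknown to reader
  addr.balance: float64 -> bool, writer required; from addr.balance
  addr.weight: float32 -> float32, writer optional; from addr.weight
  addr.age: no writer match
  rule R1 violated at addr
  rule R1 violated at addr.age
  rule R3 violated at addr.balance
  rule R1 violated at addr.weight
  rule R4 violated at addr.weight
  rule R1 violated at channel
  rule R4 violated at channel
  => 7 violation(s): backward is BREAKING for Account
forward analysis of Account with v1 as reader and v2 as writer:
  channel: Kind -> Kind, writer required; from channel
  addr: Geo -> Geo, writer optional; from addr
  factor: float32 -> float32, writer required; from factor
  id: no writer match
  addr.balance: bool -> float64, writer required; from addr.balance
  addr.weight: float32 -> float32, writer required; from addr.weight
  addr.age (writer side), unknown to reader
  rule R1 violated at addr
  rule R3 violated at addr.balance
  rule R1 violated at id
  => 3 violation(s): forward is BREAKING for Account


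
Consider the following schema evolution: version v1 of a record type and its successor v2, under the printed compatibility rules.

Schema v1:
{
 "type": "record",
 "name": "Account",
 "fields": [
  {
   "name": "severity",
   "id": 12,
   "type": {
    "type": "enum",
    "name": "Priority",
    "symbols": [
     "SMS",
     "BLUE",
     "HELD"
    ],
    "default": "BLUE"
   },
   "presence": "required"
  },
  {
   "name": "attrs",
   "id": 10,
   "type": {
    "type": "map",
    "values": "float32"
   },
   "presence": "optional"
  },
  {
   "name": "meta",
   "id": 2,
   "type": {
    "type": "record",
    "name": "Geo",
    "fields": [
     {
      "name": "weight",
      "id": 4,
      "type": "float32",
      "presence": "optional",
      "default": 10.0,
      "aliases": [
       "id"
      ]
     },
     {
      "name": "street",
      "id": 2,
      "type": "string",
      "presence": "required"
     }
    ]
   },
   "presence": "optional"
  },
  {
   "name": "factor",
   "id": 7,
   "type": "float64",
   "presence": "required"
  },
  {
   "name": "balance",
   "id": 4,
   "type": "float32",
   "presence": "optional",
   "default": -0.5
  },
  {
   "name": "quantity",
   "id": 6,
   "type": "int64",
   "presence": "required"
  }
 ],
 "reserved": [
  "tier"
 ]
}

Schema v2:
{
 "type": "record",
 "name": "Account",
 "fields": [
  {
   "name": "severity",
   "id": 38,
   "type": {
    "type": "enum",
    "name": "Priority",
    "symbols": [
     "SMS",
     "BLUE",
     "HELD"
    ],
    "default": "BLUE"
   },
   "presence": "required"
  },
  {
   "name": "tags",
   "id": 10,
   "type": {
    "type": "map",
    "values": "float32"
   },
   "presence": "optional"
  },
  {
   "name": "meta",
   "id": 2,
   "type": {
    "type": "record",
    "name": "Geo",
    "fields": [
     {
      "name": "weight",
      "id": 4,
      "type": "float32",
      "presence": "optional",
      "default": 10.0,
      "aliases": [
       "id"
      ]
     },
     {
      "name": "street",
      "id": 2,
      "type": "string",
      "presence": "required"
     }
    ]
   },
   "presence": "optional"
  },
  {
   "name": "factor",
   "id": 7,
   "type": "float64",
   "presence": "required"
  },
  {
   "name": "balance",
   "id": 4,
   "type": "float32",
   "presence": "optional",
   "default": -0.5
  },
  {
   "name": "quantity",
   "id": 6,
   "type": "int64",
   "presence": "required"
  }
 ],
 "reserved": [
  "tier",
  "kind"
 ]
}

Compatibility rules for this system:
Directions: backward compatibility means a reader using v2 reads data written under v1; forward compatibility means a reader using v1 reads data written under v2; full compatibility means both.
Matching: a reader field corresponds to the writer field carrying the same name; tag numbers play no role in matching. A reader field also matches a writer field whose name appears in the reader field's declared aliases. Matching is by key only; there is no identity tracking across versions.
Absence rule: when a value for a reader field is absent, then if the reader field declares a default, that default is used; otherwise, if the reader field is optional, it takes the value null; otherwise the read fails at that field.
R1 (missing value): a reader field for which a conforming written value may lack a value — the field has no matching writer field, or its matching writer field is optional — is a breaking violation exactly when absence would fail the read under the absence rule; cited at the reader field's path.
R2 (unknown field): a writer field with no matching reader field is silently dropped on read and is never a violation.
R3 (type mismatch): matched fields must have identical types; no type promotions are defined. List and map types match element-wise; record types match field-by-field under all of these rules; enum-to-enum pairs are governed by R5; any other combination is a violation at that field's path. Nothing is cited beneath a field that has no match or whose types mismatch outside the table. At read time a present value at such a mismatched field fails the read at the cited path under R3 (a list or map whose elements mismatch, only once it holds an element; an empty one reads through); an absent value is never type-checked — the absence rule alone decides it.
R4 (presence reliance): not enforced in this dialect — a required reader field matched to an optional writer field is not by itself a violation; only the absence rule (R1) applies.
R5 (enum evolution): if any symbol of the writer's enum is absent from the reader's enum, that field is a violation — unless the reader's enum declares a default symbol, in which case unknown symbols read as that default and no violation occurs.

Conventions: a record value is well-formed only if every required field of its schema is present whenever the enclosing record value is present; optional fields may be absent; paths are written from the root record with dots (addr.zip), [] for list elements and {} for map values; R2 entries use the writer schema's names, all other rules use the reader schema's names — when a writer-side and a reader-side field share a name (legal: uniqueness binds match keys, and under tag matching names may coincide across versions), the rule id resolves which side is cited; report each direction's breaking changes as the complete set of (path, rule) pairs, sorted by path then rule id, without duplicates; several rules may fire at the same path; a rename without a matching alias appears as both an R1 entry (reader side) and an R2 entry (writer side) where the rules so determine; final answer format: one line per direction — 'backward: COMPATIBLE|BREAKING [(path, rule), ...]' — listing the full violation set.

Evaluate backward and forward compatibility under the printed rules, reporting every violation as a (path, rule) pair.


each type pair in Account: writer, then reader
backward on Account — v2 reading data written by v1:
  severity: Priority -> Priority, writer required; from severity
  tags: no writer-side match
  meta: Geo -> Geo, writer optional; from meta
  factor: float64 -> float64, writer required; from factor
  balance: float32 -> float32, writer optional; from balance
  quantity: int64 -> int64, writer required; from quantity
  writer field attrs has no reader counterpart
  meta.weight: float32 -> float32, writer optional; from meta.weight
  meta.street: string -> string, writer required; from meta.street
  => no violations; backward on Account: COMPATIBLE
forward on Account — v1 reading data written by v2:
  severity: Priority -> Priority, writer required; from severity
  attrs: no writer-side match
  meta: Geo -> Geo, writer optional; from meta
  factor: float64 -> float64, writer required; from factor
  balance: float32 -> float32, writer optional; from balance
  quantity: int64 -> int64, writer required; from quantity
  writer field tags has no reader counterpart
  meta.weight: float32 -> float32, writer optional; from meta.weight
  meta.street: string -> string, writer required; from meta.street
  => no violations; forward on Account: COMPATIBLE

backward: COMPATIBLE []; forward: COMPATIBLE []
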